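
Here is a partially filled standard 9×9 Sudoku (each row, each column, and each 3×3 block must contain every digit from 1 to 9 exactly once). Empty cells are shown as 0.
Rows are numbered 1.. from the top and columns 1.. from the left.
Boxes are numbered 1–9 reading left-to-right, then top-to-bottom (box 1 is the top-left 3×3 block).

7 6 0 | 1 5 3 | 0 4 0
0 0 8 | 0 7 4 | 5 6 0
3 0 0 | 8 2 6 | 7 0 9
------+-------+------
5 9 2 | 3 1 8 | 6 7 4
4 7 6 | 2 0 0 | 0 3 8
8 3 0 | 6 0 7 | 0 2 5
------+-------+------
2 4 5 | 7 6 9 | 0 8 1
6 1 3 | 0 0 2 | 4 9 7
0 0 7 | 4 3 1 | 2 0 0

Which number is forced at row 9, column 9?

6

Row 9 already contains {1, 2, 3, 4, 7}.
Column 9 already contains {1, 4, 5, 7, 8, 9}.
Its 3×3 block (box 9) already contains {1, 2, 4, 7, 8, 9}.
The only value from 1–9 not eliminated is 6, so row 9, column 9 = 6.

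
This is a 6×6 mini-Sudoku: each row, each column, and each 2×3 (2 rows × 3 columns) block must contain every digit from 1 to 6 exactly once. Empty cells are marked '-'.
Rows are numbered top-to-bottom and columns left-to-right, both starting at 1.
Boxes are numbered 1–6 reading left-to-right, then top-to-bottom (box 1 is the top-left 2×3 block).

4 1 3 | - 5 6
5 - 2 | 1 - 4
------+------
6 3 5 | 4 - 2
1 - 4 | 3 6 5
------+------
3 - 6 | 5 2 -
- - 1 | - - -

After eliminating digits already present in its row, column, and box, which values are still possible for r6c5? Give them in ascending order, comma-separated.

3,4

Row 6 already contains {1}.
Column 5 already contains {2, 5, 6}.
Its 2×3 block (box 6) already contains {2, 5}.
Removing those from 1–6 leaves {3, 4} as the candidates for r6c5.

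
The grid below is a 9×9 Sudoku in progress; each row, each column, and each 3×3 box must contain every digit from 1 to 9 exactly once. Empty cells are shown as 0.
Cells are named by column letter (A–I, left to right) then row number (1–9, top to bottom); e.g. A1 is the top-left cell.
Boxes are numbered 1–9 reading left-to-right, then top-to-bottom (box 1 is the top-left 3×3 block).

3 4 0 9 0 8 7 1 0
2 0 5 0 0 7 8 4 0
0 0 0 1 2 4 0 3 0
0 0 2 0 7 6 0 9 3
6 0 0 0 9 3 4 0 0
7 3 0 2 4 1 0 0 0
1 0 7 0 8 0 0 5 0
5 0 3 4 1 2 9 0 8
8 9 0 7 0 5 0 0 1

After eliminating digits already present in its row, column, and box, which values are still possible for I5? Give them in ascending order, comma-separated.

Row 5 already contains {3, 4, 6, 9}.
Column I already contains {1, 3, 8}.
Its 3×3 block (box 6) already contains {3, 4, 9}.
Removing those from 1–9 leaves {2, 5, 7} as the candidates for I5.

2,5,7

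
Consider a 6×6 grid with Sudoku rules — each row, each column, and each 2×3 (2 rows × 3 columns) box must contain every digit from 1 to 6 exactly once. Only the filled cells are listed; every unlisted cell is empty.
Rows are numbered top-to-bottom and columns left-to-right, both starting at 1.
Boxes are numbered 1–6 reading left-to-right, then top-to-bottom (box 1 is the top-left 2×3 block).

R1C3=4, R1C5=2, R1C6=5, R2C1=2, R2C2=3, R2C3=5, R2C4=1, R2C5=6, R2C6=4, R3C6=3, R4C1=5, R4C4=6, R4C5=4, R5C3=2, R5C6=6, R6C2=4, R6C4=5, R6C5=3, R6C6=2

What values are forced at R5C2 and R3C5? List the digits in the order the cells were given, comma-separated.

For R5C2:
  Consider where 5 can go in box 5.
  R5C1 is out (column 1 already has a 5).
  R6C1 is out (row 6 already has a 5).
  R6C3 is out (row 6 already has a 5).
  So the only cell in box 5 that can hold 5 is R5C2.
  So R5C2 = 5.
For R3C5:
  Consider where 5 can go in column 5.
  R5C5 is out (box 6 already has a 5).
  So the only cell in column 5 that can hold 5 is R3C5.
  So R3C5 = 5.

5,5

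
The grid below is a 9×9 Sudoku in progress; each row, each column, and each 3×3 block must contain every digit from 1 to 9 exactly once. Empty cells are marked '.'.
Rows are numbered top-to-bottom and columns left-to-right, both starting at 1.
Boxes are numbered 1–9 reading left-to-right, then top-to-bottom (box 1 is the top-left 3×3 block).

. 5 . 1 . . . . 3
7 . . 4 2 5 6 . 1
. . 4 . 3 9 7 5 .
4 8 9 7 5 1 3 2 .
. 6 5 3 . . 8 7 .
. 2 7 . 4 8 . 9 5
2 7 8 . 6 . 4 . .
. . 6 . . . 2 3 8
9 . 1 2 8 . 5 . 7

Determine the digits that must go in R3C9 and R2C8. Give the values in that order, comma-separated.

For R3C9:
  Row 3 already contains {3, 4, 5, 7, 9}.
  Column 9 already contains {1, 3, 5, 7, 8}.
  Its 3×3 block (box 3) already contains {1, 3, 5, 6, 7}.
  The only value from 1–9 not eliminated is 2, so R3C9 = 2.
For R2C8:
  Row 2 already contains {1, 2, 4, 5, 6, 7}.
  Column 8 already contains {2, 3, 5, 7, 9}.
  Its 3×3 block (box 3) already contains {1, 3, 5, 6, 7}.
  The only value from 1–9 not eliminated is 8, so R2C8 = 8.

2,8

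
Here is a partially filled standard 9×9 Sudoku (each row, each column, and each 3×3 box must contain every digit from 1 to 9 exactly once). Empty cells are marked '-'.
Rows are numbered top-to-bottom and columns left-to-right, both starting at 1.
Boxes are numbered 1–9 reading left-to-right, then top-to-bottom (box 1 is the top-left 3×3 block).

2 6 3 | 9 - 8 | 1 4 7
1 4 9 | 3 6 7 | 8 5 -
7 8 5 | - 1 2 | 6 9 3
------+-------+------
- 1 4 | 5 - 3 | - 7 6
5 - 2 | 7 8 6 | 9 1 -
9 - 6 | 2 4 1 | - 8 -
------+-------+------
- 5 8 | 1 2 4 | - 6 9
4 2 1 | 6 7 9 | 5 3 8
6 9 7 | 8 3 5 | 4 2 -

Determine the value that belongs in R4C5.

Row 4 already contains {1, 3, 4, 5, 6, 7}.
Column 5 already contains {1, 2, 3, 4, 6, 7, 8}.
Its 3×3 block (box 5) already contains {1, 2, 3, 4, 5, 6, 7, 8}.
The only value from 1–9 not eliminated is 9, so R4C5 = 9.

9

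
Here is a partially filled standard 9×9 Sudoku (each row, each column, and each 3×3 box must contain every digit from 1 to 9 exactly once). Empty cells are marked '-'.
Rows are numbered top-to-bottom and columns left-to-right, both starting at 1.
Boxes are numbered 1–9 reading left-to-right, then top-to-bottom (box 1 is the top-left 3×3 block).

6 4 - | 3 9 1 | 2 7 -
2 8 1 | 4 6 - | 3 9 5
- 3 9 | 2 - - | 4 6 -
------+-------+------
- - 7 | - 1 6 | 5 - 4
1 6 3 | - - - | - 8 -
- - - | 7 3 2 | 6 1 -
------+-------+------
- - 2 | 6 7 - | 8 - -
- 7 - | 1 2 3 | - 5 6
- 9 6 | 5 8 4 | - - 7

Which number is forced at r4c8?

3

Cell r4c8 itself could take any of {2, 3} by direct elimination.
Consider where 3 can go in box 6.
r5c7 is out (row 5 already has a 3).
r5c9 is out (row 5 already has a 3).
r6c9 is out (row 6 already has a 3).
So the only cell in box 6 that can hold 3 is r4c8.
Therefore r4c8 = 3.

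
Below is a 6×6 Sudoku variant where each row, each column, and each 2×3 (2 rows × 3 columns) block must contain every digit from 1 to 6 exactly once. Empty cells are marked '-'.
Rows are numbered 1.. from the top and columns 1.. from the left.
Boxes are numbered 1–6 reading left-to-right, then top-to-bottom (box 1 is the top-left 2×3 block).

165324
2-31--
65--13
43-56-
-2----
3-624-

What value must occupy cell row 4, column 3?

1

Cell row 4, column 3 itself could take any of {1, 2} by direct elimination.
Consider where 1 can go in box 3.
row 3, column 3 is out (row 3 already has a 1).
So the only cell in box 3 that can hold 1 is row 4, column 3.
Therefore row 4, column 3 = 1.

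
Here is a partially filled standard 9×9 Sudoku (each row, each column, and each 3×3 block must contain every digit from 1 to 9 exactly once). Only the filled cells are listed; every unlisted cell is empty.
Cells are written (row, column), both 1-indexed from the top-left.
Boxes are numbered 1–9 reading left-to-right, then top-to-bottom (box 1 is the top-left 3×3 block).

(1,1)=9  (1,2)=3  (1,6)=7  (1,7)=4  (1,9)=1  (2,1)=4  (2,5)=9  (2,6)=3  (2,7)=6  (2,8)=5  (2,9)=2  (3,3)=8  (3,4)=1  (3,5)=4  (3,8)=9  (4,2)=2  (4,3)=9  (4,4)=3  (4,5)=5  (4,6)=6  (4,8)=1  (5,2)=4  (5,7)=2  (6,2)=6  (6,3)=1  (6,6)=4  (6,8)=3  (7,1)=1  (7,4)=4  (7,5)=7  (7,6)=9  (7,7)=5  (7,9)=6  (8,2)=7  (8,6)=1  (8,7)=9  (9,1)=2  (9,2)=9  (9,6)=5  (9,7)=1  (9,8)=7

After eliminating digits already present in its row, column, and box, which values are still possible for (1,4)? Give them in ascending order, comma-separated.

2,5,6,8

Row 1 already contains {1, 3, 4, 7, 9}.
Column 4 already contains {1, 3, 4}.
Its 3×3 block (box 2) already contains {1, 3, 4, 7, 9}.
Removing those from 1–9 leaves {2, 5, 6, 8} as the candidates for (1,4).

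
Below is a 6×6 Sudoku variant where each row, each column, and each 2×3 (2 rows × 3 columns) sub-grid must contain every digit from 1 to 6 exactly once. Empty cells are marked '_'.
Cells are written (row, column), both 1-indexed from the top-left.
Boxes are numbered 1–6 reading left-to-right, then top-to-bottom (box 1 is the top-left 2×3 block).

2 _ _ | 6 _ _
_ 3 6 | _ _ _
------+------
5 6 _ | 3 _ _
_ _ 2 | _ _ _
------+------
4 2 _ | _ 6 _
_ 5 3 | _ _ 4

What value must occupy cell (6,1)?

6

Cell (6,1) itself could take any of {1, 6} by direct elimination.
Consider where 6 can go in column 1.
(2,1) is out (row 2 already has a 6).
(4,1) is out (box 3 already has a 6).
So the only cell in column 1 that can hold 6 is (6,1).
Therefore (6,1) = 6.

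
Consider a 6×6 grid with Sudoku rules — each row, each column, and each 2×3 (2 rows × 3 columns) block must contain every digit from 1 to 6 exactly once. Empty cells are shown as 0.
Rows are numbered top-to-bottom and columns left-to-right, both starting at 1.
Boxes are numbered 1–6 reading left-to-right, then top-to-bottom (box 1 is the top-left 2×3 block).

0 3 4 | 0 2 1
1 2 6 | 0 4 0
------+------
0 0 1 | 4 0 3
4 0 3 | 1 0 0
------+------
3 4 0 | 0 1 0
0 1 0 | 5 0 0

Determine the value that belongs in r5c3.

Cell r5c3 itself could take any of {2, 5} by direct elimination.
Consider where 5 can go in box 5.
r6c1 is out (row 6 already has a 5).
r6c3 is out (row 6 already has a 5).
So the only cell in box 5 that can hold 5 is r5c3.
Therefore r5c3 = 5.

5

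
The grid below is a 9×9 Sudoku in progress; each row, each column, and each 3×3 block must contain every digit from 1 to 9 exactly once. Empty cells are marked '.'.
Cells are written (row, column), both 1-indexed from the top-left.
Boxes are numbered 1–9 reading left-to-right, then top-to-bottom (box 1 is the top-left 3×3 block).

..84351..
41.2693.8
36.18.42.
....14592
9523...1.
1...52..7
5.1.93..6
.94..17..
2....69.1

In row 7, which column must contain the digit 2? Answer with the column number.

7

Consider where 2 can go in row 7.
(7,2) is out (box 7 already has a 2).
(7,4) is out (column 4 already has a 2).
(7,8) is out (column 8 already has a 2).
So the only cell in row 7 that can hold 2 is (7,7).
That is column 7.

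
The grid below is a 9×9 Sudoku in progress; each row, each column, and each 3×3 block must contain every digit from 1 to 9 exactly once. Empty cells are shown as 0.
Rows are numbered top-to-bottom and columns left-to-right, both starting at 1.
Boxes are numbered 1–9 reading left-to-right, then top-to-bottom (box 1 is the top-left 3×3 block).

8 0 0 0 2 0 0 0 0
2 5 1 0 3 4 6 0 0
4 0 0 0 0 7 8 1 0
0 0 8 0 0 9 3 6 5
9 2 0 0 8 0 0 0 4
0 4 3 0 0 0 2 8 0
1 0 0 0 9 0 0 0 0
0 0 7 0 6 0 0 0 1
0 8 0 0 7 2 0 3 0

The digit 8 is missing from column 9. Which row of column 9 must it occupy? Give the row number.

Consider where 8 can go in column 9.
r1c9 is out (row 1 already has a 8).
r2c9 is out (box 3 already has a 8).
r3c9 is out (row 3 already has a 8).
r6c9 is out (row 6 already has a 8).
r9c9 is out (row 9 already has a 8).
So the only cell in column 9 that can hold 8 is r7c9.
That is row 7.

7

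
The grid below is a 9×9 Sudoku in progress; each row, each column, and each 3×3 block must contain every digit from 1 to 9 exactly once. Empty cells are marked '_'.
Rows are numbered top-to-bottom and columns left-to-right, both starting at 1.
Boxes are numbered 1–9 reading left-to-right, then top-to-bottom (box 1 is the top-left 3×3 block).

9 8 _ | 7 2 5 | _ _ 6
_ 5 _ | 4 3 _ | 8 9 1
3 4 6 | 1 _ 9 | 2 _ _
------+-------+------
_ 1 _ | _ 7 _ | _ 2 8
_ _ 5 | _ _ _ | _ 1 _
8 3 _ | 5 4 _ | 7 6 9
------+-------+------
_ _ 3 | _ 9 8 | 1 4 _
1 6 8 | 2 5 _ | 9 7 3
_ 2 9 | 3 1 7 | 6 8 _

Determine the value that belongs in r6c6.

1

Cell r6c6 itself could take any of {1, 2} by direct elimination.
Consider where 1 can go in row 6.
r6c3 is out (box 4 already has a 1).
So the only cell in row 6 that can hold 1 is r6c6.
Therefore r6c6 = 1.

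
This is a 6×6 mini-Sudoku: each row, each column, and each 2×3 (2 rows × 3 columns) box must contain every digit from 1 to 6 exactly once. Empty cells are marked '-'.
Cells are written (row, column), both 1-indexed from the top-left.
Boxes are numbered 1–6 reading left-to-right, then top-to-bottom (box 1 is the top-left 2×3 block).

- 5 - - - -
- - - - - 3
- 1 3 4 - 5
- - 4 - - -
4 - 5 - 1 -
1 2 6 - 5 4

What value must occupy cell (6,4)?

3

Row 6 already contains {1, 2, 4, 5, 6}.
Column 4 already contains {4}.
Its 2×3 block (box 6) already contains {1, 4, 5}.
The only value from 1–6 not eliminated is 3, so (6,4) = 3.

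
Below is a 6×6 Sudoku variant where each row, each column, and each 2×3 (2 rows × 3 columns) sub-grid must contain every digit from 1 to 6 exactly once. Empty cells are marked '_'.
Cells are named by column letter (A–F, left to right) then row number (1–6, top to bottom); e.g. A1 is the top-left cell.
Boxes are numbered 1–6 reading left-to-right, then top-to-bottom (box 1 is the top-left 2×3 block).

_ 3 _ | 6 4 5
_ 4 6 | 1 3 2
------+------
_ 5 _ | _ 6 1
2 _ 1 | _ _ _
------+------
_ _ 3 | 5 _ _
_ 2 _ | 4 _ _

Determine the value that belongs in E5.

2

Cell E5 itself could take any of {1, 2} by direct elimination.
Consider where 2 can go in row 5.
A5 is out (column A already has a 2).
B5 is out (column B already has a 2).
F5 is out (column F already has a 2).
So the only cell in row 5 that can hold 2 is E5.
Therefore E5 = 2.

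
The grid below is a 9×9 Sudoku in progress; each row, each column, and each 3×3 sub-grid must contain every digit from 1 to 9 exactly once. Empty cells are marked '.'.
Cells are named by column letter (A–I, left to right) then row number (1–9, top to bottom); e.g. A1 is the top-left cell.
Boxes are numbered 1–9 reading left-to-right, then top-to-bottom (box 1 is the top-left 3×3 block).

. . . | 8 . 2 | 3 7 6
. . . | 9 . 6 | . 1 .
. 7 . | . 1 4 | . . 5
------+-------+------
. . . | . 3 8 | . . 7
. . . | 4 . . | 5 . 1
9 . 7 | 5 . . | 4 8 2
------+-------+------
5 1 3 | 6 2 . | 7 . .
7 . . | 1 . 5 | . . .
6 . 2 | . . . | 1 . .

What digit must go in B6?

3

Cell B6 itself could take any of {3, 6} by direct elimination.
Consider where 3 can go in row 6.
E6 is out (column E already has a 3).
F6 is out (box 5 already has a 3).
So the only cell in row 6 that can hold 3 is B6.
Therefore B6 = 3.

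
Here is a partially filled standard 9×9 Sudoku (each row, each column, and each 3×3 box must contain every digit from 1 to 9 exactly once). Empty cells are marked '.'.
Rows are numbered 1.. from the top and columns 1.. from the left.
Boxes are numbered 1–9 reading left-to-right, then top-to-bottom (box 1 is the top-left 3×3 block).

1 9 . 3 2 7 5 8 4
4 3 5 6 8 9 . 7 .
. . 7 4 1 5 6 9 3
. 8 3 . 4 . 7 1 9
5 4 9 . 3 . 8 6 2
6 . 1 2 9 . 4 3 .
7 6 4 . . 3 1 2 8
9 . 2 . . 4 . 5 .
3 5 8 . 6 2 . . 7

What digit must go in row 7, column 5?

5

Row 7 already contains {1, 2, 3, 4, 6, 7, 8}.
Column 5 already contains {1, 2, 3, 4, 6, 8, 9}.
Its 3×3 block (box 8) already contains {2, 3, 4, 6}.
The only value from 1–9 not eliminated is 5, so row 7, column 5 = 5.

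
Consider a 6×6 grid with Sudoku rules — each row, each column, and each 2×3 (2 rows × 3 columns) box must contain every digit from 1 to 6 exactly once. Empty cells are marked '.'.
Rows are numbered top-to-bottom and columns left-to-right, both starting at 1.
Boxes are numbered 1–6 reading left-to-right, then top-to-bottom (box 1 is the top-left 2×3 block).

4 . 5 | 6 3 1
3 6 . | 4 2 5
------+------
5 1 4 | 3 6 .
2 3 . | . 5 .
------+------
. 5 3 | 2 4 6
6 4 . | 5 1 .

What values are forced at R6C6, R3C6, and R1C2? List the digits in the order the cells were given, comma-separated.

3,2,2

For R6C6:
  Row 6 already contains {1, 4, 5, 6}.
  Column 6 already contains {1, 5, 6}.
  Its 2×3 block (box 6) already contains {1, 2, 4, 5, 6}.
  The only value from 1–6 not eliminated is 3, so R6C6 = 3.
For R3C6:
  Row 3 already contains {1, 3, 4, 5, 6}.
  Column 6 already contains {1, 5, 6}.
  Its 2×3 block (box 4) already contains {3, 5, 6}.
  The only value from 1–6 not eliminated is 2, so R3C6 = 2.
For R1C2:
  Row 1 already contains {1, 3, 4, 5, 6}.
  Column 2 already contains {1, 3, 4, 5, 6}.
  Its 2×3 block (box 1) already contains {3, 4, 5, 6}.
  The only value from 1–6 not eliminated is 2, so R1C2 = 2.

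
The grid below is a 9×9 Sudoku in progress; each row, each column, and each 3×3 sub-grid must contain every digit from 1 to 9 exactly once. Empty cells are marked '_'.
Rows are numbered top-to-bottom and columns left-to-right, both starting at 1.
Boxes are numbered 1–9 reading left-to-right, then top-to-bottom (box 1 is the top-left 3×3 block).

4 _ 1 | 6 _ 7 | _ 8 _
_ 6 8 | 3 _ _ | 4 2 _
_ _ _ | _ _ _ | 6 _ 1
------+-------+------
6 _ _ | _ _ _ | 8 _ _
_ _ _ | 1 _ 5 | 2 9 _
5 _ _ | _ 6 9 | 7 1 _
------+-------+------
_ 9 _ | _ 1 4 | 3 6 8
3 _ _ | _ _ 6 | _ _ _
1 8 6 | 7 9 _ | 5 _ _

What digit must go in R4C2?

Cell R4C2 itself could take any of {1, 2, 3, 4, 7} by direct elimination.
Consider where 1 can go in column 2.
R1C2 is out (row 1 already has a 1).
R3C2 is out (row 3 already has a 1).
R5C2 is out (row 5 already has a 1).
R6C2 is out (row 6 already has a 1).
R8C2 is out (box 7 already has a 1).
So the only cell in column 2 that can hold 1 is R4C2.
Therefore R4C2 = 1.

1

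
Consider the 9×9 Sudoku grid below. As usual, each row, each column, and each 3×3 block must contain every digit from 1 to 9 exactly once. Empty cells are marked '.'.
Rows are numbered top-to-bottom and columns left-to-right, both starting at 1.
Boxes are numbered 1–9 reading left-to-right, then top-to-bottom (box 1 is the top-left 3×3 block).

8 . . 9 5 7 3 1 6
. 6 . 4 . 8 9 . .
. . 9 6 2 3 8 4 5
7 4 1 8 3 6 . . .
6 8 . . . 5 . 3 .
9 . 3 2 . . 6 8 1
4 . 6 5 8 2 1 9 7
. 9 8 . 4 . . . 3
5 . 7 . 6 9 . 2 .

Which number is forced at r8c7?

Row 8 already contains {3, 4, 8, 9}.
Column 7 already contains {1, 3, 6, 8, 9}.
Its 3×3 block (box 9) already contains {1, 2, 3, 7, 9}.
The only value from 1–9 not eliminated is 5, so r8c7 = 5.

5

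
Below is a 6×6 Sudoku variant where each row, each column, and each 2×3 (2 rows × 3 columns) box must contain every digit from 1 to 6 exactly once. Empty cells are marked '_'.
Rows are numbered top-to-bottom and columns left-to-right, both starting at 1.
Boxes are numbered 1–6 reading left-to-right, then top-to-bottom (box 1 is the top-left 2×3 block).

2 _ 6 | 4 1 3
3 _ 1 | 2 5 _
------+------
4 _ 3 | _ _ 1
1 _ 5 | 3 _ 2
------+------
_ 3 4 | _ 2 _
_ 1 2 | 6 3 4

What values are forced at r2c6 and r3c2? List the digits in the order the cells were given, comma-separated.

For r2c6:
  Row 2 already contains {1, 2, 3, 5}.
  Column 6 already contains {1, 2, 3, 4}.
  Its 2×3 block (box 2) already contains {1, 2, 3, 4, 5}.
  The only value from 1–6 not eliminated is 6, so r2c6 = 6.
For r3c2:
  Consider where 2 can go in column 2.
  r1c2 is out (row 1 already has a 2).
  r2c2 is out (row 2 already has a 2).
  r4c2 is out (row 4 already has a 2).
  So the only cell in column 2 that can hold 2 is r3c2.
  So r3c2 = 2.

6,2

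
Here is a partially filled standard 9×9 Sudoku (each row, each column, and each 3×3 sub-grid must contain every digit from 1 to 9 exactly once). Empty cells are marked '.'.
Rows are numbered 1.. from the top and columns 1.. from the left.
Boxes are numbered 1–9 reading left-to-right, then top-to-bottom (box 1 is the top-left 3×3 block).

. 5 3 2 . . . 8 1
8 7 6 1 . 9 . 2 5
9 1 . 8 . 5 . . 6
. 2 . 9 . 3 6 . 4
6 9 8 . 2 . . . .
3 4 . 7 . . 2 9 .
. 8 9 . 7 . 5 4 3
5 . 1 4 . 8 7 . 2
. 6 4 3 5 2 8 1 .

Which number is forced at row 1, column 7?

9

Cell row 1, column 7 itself could take any of {4, 9} by direct elimination.
Consider where 9 can go in row 1.
row 1, column 1 is out (column 1 already has a 9).
row 1, column 5 is out (box 2 already has a 9).
row 1, column 6 is out (column 6 already has a 9).
So the only cell in row 1 that can hold 9 is row 1, column 7.
Therefore row 1, column 7 = 9.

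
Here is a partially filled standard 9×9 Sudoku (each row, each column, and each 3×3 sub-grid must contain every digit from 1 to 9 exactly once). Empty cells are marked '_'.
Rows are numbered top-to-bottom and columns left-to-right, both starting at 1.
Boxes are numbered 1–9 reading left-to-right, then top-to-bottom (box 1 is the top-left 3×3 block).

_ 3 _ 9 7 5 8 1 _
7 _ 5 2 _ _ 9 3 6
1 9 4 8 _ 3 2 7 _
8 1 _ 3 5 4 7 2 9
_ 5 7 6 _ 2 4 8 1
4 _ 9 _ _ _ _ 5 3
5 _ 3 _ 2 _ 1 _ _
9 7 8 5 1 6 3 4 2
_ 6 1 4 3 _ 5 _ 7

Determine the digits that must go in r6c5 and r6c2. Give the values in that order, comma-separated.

8,2

For r6c5:
  Row 6 already contains {3, 4, 5, 9}.
  Column 5 already contains {1, 2, 3, 5, 7}.
  Its 3×3 block (box 5) already contains {2, 3, 4, 5, 6}.
  The only value from 1–9 not eliminated is 8, so r6c5 = 8.
For r6c2:
  Row 6 already contains {3, 4, 5, 9}.
  Column 2 already contains {1, 3, 5, 6, 7, 9}.
  Its 3×3 block (box 4) already contains {1, 4, 5, 7, 8, 9}.
  The only value from 1–9 not eliminated is 2, so r6c2 = 2.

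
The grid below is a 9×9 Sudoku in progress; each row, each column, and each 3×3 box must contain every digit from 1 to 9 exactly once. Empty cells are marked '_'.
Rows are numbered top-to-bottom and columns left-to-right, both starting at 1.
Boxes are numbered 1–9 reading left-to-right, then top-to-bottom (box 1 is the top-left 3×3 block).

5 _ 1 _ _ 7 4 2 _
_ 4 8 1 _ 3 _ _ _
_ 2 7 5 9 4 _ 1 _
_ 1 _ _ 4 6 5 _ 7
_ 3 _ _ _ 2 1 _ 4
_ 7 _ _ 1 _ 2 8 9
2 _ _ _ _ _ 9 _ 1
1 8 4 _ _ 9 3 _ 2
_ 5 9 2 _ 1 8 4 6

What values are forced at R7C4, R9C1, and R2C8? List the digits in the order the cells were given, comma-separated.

For R7C4:
  Consider where 4 can go in row 7.
  R7C2 is out (column 2 already has a 4).
  R7C3 is out (column 3 already has a 4).
  R7C5 is out (column 5 already has a 4).
  R7C6 is out (column 6 already has a 4).
  R7C8 is out (column 8 already has a 4).
  So the only cell in row 7 that can hold 4 is R7C4.
  So R7C4 = 4.
For R9C1:
  Consider where 7 can go in box 7.
  R7C2 is out (column 2 already has a 7).
  R7C3 is out (column 3 already has a 7).
  So the only cell in box 7 that can hold 7 is R9C1.
  So R9C1 = 7.
For R2C8:
  Consider where 9 can go in column 8.
  R4C8 is out (box 6 already has a 9).
  R5C8 is out (box 6 already has a 9).
  R7C8 is out (row 7 already has a 9).
  R8C8 is out (row 8 already has a 9).
  So the only cell in column 8 that can hold 9 is R2C8.
  So R2C8 = 9.

4,7,9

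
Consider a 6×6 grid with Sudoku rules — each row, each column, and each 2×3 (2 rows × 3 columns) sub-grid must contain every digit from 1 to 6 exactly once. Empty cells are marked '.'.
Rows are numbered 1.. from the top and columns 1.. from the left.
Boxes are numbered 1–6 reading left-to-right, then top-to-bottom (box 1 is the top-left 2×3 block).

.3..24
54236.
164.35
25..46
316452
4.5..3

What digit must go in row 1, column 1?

6

Row 1 already contains {2, 3, 4}.
Column 1 already contains {1, 2, 3, 4, 5}.
Its 2×3 block (box 1) already contains {2, 3, 4, 5}.
The only value from 1–6 not eliminated is 6, so row 1, column 1 = 6.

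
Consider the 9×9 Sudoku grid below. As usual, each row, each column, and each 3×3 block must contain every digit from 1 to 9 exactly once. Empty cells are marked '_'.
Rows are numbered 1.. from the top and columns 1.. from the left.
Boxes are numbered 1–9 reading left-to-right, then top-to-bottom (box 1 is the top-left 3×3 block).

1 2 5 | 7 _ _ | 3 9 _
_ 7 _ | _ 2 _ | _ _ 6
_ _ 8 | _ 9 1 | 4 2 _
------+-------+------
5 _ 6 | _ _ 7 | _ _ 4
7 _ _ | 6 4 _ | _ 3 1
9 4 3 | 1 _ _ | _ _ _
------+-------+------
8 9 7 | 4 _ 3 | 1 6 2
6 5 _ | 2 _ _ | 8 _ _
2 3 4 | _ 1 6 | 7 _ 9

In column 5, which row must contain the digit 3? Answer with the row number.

Consider where 3 can go in column 5.
row 1, column 5 is out (row 1 already has a 3).
row 6, column 5 is out (row 6 already has a 3).
row 7, column 5 is out (row 7 already has a 3).
row 8, column 5 is out (box 8 already has a 3).
So the only cell in column 5 that can hold 3 is row 4, column 5.
That is row 4.

4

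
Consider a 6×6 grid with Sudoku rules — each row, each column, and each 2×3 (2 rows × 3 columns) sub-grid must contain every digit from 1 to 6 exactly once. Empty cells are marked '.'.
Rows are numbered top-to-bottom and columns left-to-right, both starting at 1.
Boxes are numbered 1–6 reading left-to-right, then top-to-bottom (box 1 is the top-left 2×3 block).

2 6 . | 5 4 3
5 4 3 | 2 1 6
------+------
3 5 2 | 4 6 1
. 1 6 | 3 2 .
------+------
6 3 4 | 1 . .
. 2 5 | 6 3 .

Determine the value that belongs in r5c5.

Row 5 already contains {1, 3, 4, 6}.
Column 5 already contains {1, 2, 3, 4, 6}.
Its 2×3 block (box 6) already contains {1, 3, 6}.
The only value from 1–6 not eliminated is 5, so r5c5 = 5.

5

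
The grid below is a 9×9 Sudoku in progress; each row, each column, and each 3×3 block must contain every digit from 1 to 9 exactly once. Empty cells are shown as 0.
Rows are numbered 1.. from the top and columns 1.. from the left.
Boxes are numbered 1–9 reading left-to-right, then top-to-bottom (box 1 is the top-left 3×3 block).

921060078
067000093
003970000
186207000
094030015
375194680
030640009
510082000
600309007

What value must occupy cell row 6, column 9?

Row 6 already contains {1, 3, 4, 5, 6, 7, 8, 9}.
Column 9 already contains {3, 5, 7, 8, 9}.
Its 3×3 block (box 6) already contains {1, 5, 6, 8}.
The only value from 1–9 not eliminated is 2, so row 6, column 9 = 2.

2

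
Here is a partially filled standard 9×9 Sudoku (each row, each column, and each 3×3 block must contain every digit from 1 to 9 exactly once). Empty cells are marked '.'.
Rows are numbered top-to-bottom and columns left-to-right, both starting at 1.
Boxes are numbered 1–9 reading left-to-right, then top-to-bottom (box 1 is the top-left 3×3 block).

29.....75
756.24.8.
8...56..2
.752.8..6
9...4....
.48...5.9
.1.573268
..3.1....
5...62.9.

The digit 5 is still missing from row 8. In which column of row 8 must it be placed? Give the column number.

Consider where 5 can go in row 8.
R8C1 is out (column 1 already has a 5). R8C2 is out (column 2 already has a 5). R8C4 is out (column 4 already has a 5). R8C6 is out (box 8 already has a 5). The remaining empty cells in row 8 are similarly blocked.
So the only cell in row 8 that can hold 5 is R8C8.
That is column 8.

8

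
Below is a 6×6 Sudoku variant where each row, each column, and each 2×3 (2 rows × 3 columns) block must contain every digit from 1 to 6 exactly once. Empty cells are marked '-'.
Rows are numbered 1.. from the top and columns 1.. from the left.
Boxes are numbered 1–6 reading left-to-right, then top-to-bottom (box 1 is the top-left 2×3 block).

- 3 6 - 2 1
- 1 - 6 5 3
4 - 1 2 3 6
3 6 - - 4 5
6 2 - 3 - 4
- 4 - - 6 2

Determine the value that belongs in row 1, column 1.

5

Row 1 already contains {1, 2, 3, 6}.
Column 1 already contains {3, 4, 6}.
Its 2×3 block (box 1) already contains {1, 3, 6}.
The only value from 1–6 not eliminated is 5, so row 1, column 1 = 5.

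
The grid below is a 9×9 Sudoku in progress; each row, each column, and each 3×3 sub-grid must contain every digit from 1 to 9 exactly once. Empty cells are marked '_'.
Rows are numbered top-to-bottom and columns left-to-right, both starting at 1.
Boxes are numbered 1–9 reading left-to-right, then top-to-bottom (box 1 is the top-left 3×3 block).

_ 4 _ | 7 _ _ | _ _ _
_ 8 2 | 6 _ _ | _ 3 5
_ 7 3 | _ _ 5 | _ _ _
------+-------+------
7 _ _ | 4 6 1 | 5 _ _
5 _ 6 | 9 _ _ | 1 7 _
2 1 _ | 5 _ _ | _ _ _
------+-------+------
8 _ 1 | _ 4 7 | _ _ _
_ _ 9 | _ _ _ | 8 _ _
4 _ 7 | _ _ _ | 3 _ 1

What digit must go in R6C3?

4

Cell R6C3 itself could take any of {4, 8} by direct elimination.
Consider where 4 can go in box 4.
R4C2 is out (row 4 already has a 4).
R4C3 is out (row 4 already has a 4).
R5C2 is out (column 2 already has a 4).
So the only cell in box 4 that can hold 4 is R6C3.
Therefore R6C3 = 4.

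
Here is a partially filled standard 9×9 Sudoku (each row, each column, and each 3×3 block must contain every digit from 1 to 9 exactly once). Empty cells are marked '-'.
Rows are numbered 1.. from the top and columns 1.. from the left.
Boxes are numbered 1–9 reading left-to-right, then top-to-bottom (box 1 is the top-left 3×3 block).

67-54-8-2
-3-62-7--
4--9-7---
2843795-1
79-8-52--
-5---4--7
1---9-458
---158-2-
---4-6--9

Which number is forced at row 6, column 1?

3

Row 6 already contains {4, 5, 7}.
Column 1 already contains {1, 2, 4, 6, 7}.
Its 3×3 block (box 4) already contains {2, 4, 5, 7, 8, 9}.
The only value from 1–9 not eliminated is 3, so row 6, column 1 = 3.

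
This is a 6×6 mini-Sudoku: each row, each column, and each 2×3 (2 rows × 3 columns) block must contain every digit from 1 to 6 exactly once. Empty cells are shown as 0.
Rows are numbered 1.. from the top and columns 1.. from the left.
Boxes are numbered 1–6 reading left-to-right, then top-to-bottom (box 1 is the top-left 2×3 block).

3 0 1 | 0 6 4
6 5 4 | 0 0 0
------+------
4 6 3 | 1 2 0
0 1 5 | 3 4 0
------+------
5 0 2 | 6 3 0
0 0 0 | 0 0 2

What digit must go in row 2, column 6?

3

Cell row 2, column 6 itself could take any of {1, 3} by direct elimination.
Consider where 3 can go in row 2.
row 2, column 4 is out (column 4 already has a 3).
row 2, column 5 is out (column 5 already has a 3).
So the only cell in row 2 that can hold 3 is row 2, column 6.
Therefore row 2, column 6 = 3.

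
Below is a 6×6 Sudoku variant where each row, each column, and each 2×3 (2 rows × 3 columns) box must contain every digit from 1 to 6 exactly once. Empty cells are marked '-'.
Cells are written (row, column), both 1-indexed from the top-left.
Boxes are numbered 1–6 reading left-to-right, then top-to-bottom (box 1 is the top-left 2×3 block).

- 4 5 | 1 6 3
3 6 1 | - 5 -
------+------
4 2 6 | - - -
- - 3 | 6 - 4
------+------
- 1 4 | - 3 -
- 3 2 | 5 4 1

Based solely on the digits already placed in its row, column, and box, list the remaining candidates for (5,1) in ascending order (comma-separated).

5,6

Row 5 already contains {1, 3, 4}.
Column 1 already contains {3, 4}.
Its 2×3 block (box 5) already contains {1, 2, 3, 4}.
Removing those from 1–6 leaves {5, 6} as the candidates for (5,1).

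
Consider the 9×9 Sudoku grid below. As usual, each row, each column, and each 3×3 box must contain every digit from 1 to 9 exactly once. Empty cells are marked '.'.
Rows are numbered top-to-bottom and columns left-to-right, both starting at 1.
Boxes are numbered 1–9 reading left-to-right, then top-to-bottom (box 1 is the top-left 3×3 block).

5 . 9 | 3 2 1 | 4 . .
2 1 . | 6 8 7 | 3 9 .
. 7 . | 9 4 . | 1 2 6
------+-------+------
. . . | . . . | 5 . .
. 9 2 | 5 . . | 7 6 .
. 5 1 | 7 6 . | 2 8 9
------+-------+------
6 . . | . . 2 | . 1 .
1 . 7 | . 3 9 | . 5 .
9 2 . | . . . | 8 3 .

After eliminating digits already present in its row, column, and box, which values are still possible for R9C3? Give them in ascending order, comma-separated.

4,5

Row 9 already contains {2, 3, 8, 9}.
Column 3 already contains {1, 2, 7, 9}.
Its 3×3 block (box 7) already contains {1, 2, 6, 7, 9}.
Removing those from 1–9 leaves {4, 5} as the candidates for R9C3.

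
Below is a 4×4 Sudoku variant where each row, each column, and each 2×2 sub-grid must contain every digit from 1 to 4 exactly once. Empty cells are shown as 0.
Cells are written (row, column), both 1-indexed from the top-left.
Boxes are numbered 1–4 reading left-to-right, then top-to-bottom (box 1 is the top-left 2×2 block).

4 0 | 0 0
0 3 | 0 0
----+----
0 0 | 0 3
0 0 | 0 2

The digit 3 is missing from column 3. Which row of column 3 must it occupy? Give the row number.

Consider where 3 can go in column 3.
(2,3) is out (row 2 already has a 3).
(3,3) is out (row 3 already has a 3).
(4,3) is out (box 4 already has a 3).
So the only cell in column 3 that can hold 3 is (1,3).
That is row 1.

1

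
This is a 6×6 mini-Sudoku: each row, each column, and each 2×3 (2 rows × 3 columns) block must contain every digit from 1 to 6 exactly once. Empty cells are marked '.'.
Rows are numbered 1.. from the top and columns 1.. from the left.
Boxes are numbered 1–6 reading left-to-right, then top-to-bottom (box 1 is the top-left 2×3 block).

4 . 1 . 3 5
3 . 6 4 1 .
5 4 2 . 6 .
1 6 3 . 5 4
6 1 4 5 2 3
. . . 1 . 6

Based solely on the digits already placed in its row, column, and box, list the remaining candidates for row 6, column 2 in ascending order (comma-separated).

2,3,5

Row 6 already contains {1, 6}.
Column 2 already contains {1, 4, 6}.
Its 2×3 block (box 5) already contains {1, 4, 6}.
Removing those from 1–6 leaves {2, 3, 5} as the candidates for row 6, column 2.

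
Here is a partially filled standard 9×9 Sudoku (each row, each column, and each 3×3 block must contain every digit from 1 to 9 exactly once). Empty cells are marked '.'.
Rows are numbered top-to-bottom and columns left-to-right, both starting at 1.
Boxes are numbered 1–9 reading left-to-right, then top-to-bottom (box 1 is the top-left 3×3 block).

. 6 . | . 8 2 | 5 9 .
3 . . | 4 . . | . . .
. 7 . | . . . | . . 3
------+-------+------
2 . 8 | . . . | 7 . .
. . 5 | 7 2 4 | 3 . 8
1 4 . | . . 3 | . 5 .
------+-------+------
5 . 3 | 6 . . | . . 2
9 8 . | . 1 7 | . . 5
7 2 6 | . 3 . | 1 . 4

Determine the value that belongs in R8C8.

Cell R8C8 itself could take any of {3, 6} by direct elimination.
Consider where 3 can go in column 8.
R2C8 is out (row 2 already has a 3). R3C8 is out (row 3 already has a 3). R4C8 is out (box 6 already has a 3). R5C8 is out (row 5 already has a 3). The remaining empty cells in column 8 are similarly blocked.
So the only cell in column 8 that can hold 3 is R8C8.
Therefore R8C8 = 3.

3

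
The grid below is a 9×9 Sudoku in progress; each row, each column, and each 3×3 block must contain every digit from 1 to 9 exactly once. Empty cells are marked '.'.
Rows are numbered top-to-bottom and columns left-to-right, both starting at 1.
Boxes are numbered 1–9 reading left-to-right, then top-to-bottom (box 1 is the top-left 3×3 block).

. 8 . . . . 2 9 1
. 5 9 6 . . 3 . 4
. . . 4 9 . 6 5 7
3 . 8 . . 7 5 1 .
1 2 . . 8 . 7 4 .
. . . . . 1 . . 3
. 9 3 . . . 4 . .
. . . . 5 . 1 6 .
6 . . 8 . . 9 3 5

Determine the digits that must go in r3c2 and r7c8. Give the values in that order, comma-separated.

3,7

For r3c2:
  Consider where 3 can go in box 1.
  r1c1 is out (column 1 already has a 3).
  r1c3 is out (column 3 already has a 3).
  r2c1 is out (row 2 already has a 3).
  r3c1 is out (column 1 already has a 3).
  r3c3 is out (column 3 already has a 3).
  So the only cell in box 1 that can hold 3 is r3c2.
  So r3c2 = 3.
For r7c8:
  Consider where 7 can go in column 8.
  r2c8 is out (box 3 already has a 7).
  r6c8 is out (box 6 already has a 7).
  So the only cell in column 8 that can hold 7 is r7c8.
  So r7c8 = 7.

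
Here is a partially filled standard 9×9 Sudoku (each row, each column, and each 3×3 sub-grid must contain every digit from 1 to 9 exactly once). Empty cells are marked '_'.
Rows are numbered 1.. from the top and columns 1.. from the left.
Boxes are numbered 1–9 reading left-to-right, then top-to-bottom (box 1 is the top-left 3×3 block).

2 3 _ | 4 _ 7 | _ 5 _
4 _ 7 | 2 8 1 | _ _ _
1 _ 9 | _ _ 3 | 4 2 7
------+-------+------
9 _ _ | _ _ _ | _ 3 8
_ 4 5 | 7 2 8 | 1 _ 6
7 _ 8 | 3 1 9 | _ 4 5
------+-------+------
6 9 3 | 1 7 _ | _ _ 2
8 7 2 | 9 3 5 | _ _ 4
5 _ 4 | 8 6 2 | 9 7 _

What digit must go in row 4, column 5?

4

Cell row 4, column 5 itself could take any of {4, 5} by direct elimination.
Consider where 4 can go in column 5.
row 1, column 5 is out (row 1 already has a 4).
row 3, column 5 is out (row 3 already has a 4).
So the only cell in column 5 that can hold 4 is row 4, column 5.
Therefore row 4, column 5 = 4.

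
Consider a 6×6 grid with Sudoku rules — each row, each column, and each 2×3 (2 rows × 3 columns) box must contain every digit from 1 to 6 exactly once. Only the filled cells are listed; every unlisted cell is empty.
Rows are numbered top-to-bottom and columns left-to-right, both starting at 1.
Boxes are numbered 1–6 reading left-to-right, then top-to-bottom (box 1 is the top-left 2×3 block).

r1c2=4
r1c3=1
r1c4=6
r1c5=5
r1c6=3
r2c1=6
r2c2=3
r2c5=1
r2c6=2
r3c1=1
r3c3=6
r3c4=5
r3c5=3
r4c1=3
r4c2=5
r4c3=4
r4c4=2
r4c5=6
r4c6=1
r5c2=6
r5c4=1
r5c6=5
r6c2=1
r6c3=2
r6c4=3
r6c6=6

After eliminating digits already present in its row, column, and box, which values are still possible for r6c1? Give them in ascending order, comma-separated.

Row 6 already contains {1, 2, 3, 6}.
Column 1 already contains {1, 3, 6}.
Its 2×3 block (box 5) already contains {1, 2, 6}.
Removing those from 1–6 leaves {4, 5} as the candidates for r6c1.

4,5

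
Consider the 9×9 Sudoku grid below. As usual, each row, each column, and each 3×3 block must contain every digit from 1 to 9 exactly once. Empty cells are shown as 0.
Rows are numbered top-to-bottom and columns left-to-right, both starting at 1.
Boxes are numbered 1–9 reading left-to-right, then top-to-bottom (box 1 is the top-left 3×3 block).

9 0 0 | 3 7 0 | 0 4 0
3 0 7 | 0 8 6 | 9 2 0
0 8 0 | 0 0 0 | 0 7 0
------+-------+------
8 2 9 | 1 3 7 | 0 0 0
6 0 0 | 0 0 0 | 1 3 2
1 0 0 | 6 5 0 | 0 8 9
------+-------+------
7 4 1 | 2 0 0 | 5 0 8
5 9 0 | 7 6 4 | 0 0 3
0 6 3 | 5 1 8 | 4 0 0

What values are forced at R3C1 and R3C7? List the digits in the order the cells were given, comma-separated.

For R3C1:
  Consider where 4 can go in column 1.
  R9C1 is out (row 9 already has a 4).
  So the only cell in column 1 that can hold 4 is R3C1.
  So R3C1 = 4.
For R3C7:
  Consider where 3 can go in box 3.
  R1C7 is out (row 1 already has a 3).
  R1C9 is out (row 1 already has a 3).
  R2C9 is out (row 2 already has a 3).
  R3C9 is out (column 9 already has a 3).
  So the only cell in box 3 that can hold 3 is R3C7.
  So R3C7 = 3.

4,3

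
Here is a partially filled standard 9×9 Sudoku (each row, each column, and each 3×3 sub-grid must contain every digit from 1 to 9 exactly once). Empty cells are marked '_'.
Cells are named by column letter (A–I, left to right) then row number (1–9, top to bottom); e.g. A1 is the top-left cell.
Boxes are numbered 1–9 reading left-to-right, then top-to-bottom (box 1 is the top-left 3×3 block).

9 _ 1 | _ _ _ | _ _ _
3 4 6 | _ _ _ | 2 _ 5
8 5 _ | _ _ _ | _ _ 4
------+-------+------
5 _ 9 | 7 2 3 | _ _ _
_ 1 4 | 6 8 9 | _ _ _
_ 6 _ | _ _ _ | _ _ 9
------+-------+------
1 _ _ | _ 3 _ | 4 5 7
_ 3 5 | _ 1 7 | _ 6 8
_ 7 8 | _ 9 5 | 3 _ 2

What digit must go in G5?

5

Cell G5 itself could take any of {5, 7} by direct elimination.
Consider where 5 can go in row 5.
A5 is out (column A already has a 5).
H5 is out (column H already has a 5).
I5 is out (column I already has a 5).
So the only cell in row 5 that can hold 5 is G5.
Therefore G5 = 5.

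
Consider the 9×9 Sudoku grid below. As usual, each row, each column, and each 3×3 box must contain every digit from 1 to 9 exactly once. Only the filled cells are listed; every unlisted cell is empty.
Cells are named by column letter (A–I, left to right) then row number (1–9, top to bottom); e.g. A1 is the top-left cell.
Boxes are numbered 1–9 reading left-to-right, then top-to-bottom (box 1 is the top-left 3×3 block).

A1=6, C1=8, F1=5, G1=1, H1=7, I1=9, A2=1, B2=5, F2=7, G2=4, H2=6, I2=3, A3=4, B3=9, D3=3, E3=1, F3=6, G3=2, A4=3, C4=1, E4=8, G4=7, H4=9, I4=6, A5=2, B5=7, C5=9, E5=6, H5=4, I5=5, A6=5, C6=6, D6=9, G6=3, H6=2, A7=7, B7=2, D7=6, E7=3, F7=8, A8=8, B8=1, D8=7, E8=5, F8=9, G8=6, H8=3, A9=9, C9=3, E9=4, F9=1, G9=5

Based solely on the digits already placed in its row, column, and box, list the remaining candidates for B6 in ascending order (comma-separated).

Row 6 already contains {2, 3, 5, 6, 9}.
Column B already contains {1, 2, 5, 7, 9}.
Its 3×3 block (box 4) already contains {1, 2, 3, 5, 6, 7, 9}.
Removing those from 1–9 leaves {4, 8} as the candidates for B6.

4,8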